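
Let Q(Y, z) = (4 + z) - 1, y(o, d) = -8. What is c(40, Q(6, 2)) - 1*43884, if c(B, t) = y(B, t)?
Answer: -43892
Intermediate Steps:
Q(Y, z) = 3 + z
c(B, t) = -8
c(40, Q(6, 2)) - 1*43884 = -8 - 1*43884 = -8 - 43884 = -43892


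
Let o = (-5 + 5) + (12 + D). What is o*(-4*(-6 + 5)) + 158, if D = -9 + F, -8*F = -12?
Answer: 176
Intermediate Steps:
F = 3/2 (F = -1/8*(-12) = 3/2 ≈ 1.5000)
D = -15/2 (D = -9 + 3/2 = -15/2 ≈ -7.5000)
o = 9/2 (o = (-5 + 5) + (12 - 15/2) = 0 + 9/2 = 9/2 ≈ 4.5000)
o*(-4*(-6 + 5)) + 158 = 9*(-4*(-6 + 5))/2 + 158 = 9*(-4*(-1))/2 + 158 = (9/2)*4 + 158 = 18 + 158 = 176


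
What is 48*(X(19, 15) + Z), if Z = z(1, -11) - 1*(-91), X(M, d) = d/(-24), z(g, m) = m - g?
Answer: 3762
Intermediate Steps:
X(M, d) = -d/24 (X(M, d) = d*(-1/24) = -d/24)
Z = 79 (Z = (-11 - 1*1) - 1*(-91) = (-11 - 1) + 91 = -12 + 91 = 79)
48*(X(19, 15) + Z) = 48*(-1/24*15 + 79) = 48*(-5/8 + 79) = 48*(627/8) = 3762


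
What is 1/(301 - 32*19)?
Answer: -1/307 ≈ -0.0032573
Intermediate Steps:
1/(301 - 32*19) = 1/(301 - 608) = 1/(-307) = -1/307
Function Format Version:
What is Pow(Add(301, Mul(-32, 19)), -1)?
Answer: Rational(-1, 307) ≈ -0.0032573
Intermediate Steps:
Pow(Add(301, Mul(-32, 19)), -1) = Pow(Add(301, -608), -1) = Pow(-307, -1) = Rational(-1, 307)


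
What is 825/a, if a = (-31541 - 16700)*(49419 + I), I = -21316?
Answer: -825/1355716823 ≈ -6.0853e-7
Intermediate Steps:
a = -1355716823 (a = (-31541 - 16700)*(49419 - 21316) = -48241*28103 = -1355716823)
825/a = 825/(-1355716823) = 825*(-1/1355716823) = -825/1355716823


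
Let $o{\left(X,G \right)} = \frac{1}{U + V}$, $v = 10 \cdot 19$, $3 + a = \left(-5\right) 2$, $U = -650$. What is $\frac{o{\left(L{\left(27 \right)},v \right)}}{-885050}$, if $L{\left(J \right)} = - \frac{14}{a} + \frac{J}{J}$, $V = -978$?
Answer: $\frac{1}{1440861400} \approx 6.9403 \cdot 10^{-10}$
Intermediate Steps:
$a = -13$ ($a = -3 - 10 = -13$)
$v = 190$
$L{\left(J \right)} = \frac{27}{13}$ ($L{\left(J \right)} = - \frac{14}{-13} + \frac{J}{J} = \left(-14\right) \left(- \frac{1}{13}\right) + 1 = \frac{14}{13} + 1 = \frac{27}{13}$)
$o{\left(X,G \right)} = - \frac{1}{1628}$ ($o{\left(X,G \right)} = \frac{1}{-650 - 978} = \frac{1}{-1628} = - \frac{1}{1628}$)
$\frac{o{\left(L{\left(27 \right)},v \right)}}{-885050} = - \frac{1}{1628 \left(-885050\right)} = \left(- \frac{1}{1628}\right) \left(- \frac{1}{885050}\right) = \frac{1}{1440861400}$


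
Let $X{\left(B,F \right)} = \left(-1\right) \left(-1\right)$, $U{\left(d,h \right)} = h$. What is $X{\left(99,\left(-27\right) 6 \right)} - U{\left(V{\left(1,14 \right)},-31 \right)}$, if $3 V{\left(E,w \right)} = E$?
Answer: $32$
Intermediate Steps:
$V{\left(E,w \right)} = \frac{E}{3}$
$X{\left(B,F \right)} = 1$
$X{\left(99,\left(-27\right) 6 \right)} - U{\left(V{\left(1,14 \right)},-31 \right)} = 1 - -31 = 1 + 31 = 32$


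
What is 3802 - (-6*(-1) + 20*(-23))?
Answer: 4256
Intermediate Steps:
3802 - (-6*(-1) + 20*(-23)) = 3802 - (6 - 460) = 3802 - 1*(-454) = 3802 + 454 = 4256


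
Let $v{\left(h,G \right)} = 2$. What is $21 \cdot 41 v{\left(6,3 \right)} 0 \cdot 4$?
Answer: $0$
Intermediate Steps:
$21 \cdot 41 v{\left(6,3 \right)} 0 \cdot 4 = 21 \cdot 41 \cdot 2 \cdot 0 \cdot 4 = 861 \cdot 0 \cdot 4 = 861 \cdot 0 = 0$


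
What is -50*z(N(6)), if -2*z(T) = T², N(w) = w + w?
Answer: 3600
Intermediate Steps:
N(w) = 2*w
z(T) = -T²/2
-50*z(N(6)) = -(-25)*(2*6)² = -(-25)*12² = -(-25)*144 = -50*(-72) = 3600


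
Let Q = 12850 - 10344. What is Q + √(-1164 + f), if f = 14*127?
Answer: 2506 + √614 ≈ 2530.8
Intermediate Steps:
f = 1778
Q = 2506
Q + √(-1164 + f) = 2506 + √(-1164 + 1778) = 2506 + √614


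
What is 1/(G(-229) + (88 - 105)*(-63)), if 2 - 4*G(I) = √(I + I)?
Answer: 8572/9185127 + 2*I*√458/9185127 ≈ 0.00093325 + 4.6599e-6*I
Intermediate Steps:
G(I) = ½ - √2*√I/4 (G(I) = ½ - √(I + I)/4 = ½ - √2*√I/4)
1/(G(-229) + (88 - 105)*(-63)) = 1/((½ - √2*√(-229)/4) + (88 - 105)*(-63)) = 1/((½ - √2*I*√229/4) - 17*(-63)) = 1/((½ - I*√458/4) + 1071) = 1/(2143/2 - I*√458/4)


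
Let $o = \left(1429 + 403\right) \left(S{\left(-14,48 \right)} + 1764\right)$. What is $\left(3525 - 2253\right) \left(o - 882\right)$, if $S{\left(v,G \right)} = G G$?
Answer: $9478554768$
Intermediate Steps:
$S{\left(v,G \right)} = G^{2}$
$o = 7452576$ ($o = \left(1429 + 403\right) \left(48^{2} + 1764\right) = 1832 \left(2304 + 1764\right) = 1832 \cdot 4068 = 7452576$)
$\left(3525 - 2253\right) \left(o - 882\right) = \left(3525 - 2253\right) \left(7452576 - 882\right) = 1272 \cdot 7451694 = 9478554768$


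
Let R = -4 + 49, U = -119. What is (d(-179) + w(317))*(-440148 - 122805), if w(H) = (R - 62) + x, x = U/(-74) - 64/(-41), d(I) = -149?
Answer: 278115107637/3034 ≈ 9.1666e+7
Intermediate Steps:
R = 45
x = 9615/3034 (x = -119/(-74) - 64/(-41) = -119*(-1/74) - 64*(-1/41) = 119/74 + 64/41 = 9615/3034 ≈ 3.1691)
w(H) = -41963/3034 (w(H) = (45 - 62) + 9615/3034 = -17 + 9615/3034 = -41963/3034)
(d(-179) + w(317))*(-440148 - 122805) = (-149 - 41963/3034)*(-440148 - 122805) = -494029/3034*(-562953) = 278115107637/3034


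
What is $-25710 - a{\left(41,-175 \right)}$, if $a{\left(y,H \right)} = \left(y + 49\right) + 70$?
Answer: $-25870$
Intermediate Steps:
$a{\left(y,H \right)} = 119 + y$ ($a{\left(y,H \right)} = \left(49 + y\right) + 70 = 119 + y$)
$-25710 - a{\left(41,-175 \right)} = -25710 - \left(119 + 41\right) = -25710 - 160 = -25870$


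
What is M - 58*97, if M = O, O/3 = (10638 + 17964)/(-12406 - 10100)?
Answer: -21117427/3751 ≈ -5629.8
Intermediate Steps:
O = -14301/3751 (O = 3*((10638 + 17964)/(-12406 - 10100)) = 3*(28602/(-22506)) = 3*(28602*(-1/22506)) = 3*(-4767/3751) = -14301/3751 ≈ -3.8126)
M = -14301/3751 ≈ -3.8126
M - 58*97 = -14301/3751 - 58*97 = -14301/3751 - 1*5626 = -14301/3751 - 5626 = -21117427/3751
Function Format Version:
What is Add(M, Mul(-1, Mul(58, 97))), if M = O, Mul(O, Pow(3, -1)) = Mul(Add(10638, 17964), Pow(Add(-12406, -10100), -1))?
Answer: Rational(-21117427, 3751) ≈ -5629.8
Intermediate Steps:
O = Rational(-14301, 3751) (O = Mul(3, Mul(Add(10638, 17964), Pow(Add(-12406, -10100), -1))) = Mul(3, Mul(28602, Pow(-22506, -1))) = Mul(3, Mul(28602, Rational(-1, 22506))) = Mul(3, Rational(-4767, 3751)) = Rational(-14301, 3751) ≈ -3.8126)
M = Rational(-14301, 3751) ≈ -3.8126
Add(M, Mul(-1, Mul(58, 97))) = Add(Rational(-14301, 3751), Mul(-1, Mul(58, 97))) = Add(Rational(-14301, 3751), Mul(-1, 5626)) = Add(Rational(-14301, 3751), -5626) = Rational(-21117427, 3751)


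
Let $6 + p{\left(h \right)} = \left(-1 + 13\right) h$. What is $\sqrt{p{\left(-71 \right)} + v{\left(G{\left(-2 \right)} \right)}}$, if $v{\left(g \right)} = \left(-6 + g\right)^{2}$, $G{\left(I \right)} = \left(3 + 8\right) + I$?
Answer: $i \sqrt{849} \approx 29.138 i$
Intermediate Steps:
$G{\left(I \right)} = 11 + I$
$p{\left(h \right)} = -6 + 12 h$ ($p{\left(h \right)} = -6 + \left(-1 + 13\right) h = -6 + 12 h$)
$\sqrt{p{\left(-71 \right)} + v{\left(G{\left(-2 \right)} \right)}} = \sqrt{\left(-6 + 12 \left(-71\right)\right) + \left(-6 + \left(11 - 2\right)\right)^{2}} = \sqrt{\left(-6 - 852\right) + \left(-6 + 9\right)^{2}} = \sqrt{-858 + 3^{2}} = \sqrt{-858 + 9} = \sqrt{-849} = i \sqrt{849}$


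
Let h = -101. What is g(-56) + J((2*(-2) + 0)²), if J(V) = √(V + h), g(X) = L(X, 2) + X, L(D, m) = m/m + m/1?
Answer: -53 + I*√85 ≈ -53.0 + 9.2195*I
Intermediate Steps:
L(D, m) = 1 + m (L(D, m) = 1 + m*1 = 1 + m)
g(X) = 3 + X (g(X) = (1 + 2) + X = 3 + X)
J(V) = √(-101 + V) (J(V) = √(V - 101) = √(-101 + V))
g(-56) + J((2*(-2) + 0)²) = (3 - 56) + √(-101 + (2*(-2) + 0)²) = -53 + √(-101 + (-4 + 0)²) = -53 + √(-101 + (-4)²) = -53 + √(-101 + 16) = -53 + √(-85) = -53 + I*√85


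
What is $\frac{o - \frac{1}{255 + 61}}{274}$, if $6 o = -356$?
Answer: $- \frac{56251}{259752} \approx -0.21656$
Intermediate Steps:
$o = - \frac{178}{3}$ ($o = \frac{1}{6} \left(-356\right) = - \frac{178}{3} \approx -59.333$)
$\frac{o - \frac{1}{255 + 61}}{274} = \frac{- \frac{178}{3} - \frac{1}{255 + 61}}{274} = \left(- \frac{178}{3} - \frac{1}{316}\right) \frac{1}{274} = \left(- \frac{56251}{948}\right) \frac{1}{274} = - \frac{56251}{259752}$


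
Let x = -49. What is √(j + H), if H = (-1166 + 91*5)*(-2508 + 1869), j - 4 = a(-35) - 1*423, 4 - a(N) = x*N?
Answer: √452199 ≈ 672.46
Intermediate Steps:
a(N) = 4 + 49*N (a(N) = 4 - (-49)*N = 4 + 49*N)
j = -2130 (j = 4 + ((4 + 49*(-35)) - 1*423) = 4 + ((4 - 1715) - 423) = 4 + (-1711 - 423) = 4 - 2134 = -2130)
H = 454329 (H = (-1166 + 455)*(-639) = -711*(-639) = 454329)
√(j + H) = √(-2130 + 454329) = √452199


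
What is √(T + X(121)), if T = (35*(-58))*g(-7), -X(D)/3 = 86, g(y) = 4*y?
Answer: √56582 ≈ 237.87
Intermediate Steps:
X(D) = -258 (X(D) = -3*86 = -258)
T = 56840 (T = (35*(-58))*(4*(-7)) = -2030*(-28) = 56840)
√(T + X(121)) = √(56840 - 258) = √56582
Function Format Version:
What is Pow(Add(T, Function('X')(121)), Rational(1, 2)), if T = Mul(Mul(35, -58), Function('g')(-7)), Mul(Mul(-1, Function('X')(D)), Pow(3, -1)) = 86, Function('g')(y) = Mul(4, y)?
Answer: Pow(56582, Rational(1, 2)) ≈ 237.87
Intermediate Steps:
Function('X')(D) = -258 (Function('X')(D) = Mul(-3, 86) = -258)
T = 56840 (T = Mul(Mul(35, -58), Mul(4, -7)) = Mul(-2030, -28) = 56840)
Pow(Add(T, Function('X')(121)), Rational(1, 2)) = Pow(Add(56840, -258), Rational(1, 2)) = Pow(56582, Rational(1, 2))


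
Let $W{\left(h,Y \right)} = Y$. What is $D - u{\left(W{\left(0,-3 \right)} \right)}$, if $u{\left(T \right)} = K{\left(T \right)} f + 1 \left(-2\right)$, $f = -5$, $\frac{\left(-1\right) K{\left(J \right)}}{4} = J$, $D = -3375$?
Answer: $-3313$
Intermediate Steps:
$K{\left(J \right)} = - 4 J$
$u{\left(T \right)} = -2 + 20 T$ ($u{\left(T \right)} = - 4 T \left(-5\right) + 1 \left(-2\right) = 20 T - 2 = -2 + 20 T$)
$D - u{\left(W{\left(0,-3 \right)} \right)} = -3375 - \left(-2 + 20 \left(-3\right)\right) = -3375 - \left(-2 - 60\right) = -3375 - -62 = -3375 + 62 = -3313$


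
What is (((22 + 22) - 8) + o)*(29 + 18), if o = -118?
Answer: -3854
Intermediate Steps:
(((22 + 22) - 8) + o)*(29 + 18) = (((22 + 22) - 8) - 118)*(29 + 18) = ((44 - 8) - 118)*47 = (36 - 118)*47 = -82*47 = -3854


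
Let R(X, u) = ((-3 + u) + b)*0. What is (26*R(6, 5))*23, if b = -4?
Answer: 0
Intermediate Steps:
R(X, u) = 0 (R(X, u) = ((-3 + u) - 4)*0 = (-7 + u)*0 = 0)
(26*R(6, 5))*23 = (26*0)*23 = 0*23 = 0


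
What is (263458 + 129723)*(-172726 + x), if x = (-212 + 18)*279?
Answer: -89193896212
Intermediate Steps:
x = -54126 (x = -194*279 = -54126)
(263458 + 129723)*(-172726 + x) = (263458 + 129723)*(-172726 - 54126) = 393181*(-226852) = -89193896212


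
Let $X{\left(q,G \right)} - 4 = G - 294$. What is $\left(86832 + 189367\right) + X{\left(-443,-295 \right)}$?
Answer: $275614$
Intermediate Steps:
$X{\left(q,G \right)} = -290 + G$ ($X{\left(q,G \right)} = 4 + \left(G - 294\right) = 4 + \left(-294 + G\right) = -290 + G$)
$\left(86832 + 189367\right) + X{\left(-443,-295 \right)} = \left(86832 + 189367\right) - 585 = 276199 - 585 = 275614$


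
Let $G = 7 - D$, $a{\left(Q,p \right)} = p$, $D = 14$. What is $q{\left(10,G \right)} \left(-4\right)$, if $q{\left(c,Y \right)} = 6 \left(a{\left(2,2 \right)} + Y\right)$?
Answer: $120$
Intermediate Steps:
$G = -7$ ($G = 7 - 14 = -7$)
$q{\left(c,Y \right)} = 12 + 6 Y$ ($q{\left(c,Y \right)} = 6 \left(2 + Y\right) = 12 + 6 Y$)
$q{\left(10,G \right)} \left(-4\right) = \left(12 + 6 \left(-7\right)\right) \left(-4\right) = \left(12 - 42\right) \left(-4\right) = \left(-30\right) \left(-4\right) = 120$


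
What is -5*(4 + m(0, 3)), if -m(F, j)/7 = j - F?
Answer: 85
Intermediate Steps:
m(F, j) = -7*j + 7*F (m(F, j) = -7*(j - F) = -7*j + 7*F)
-5*(4 + m(0, 3)) = -5*(4 + (-7*3 + 7*0)) = -5*(4 + (-21 + 0)) = -5*(4 - 21) = -5*(-17) = 85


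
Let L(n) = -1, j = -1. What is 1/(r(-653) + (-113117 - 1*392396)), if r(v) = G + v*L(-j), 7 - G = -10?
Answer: -1/504843 ≈ -1.9808e-6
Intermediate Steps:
G = 17 (G = 7 - 1*(-10) = 7 + 10 = 17)
r(v) = 17 - v (r(v) = 17 + v*(-1) = 17 - v)
1/(r(-653) + (-113117 - 1*392396)) = 1/((17 - 1*(-653)) + (-113117 - 1*392396)) = 1/((17 + 653) + (-113117 - 392396)) = 1/(670 - 505513) = 1/(-504843) = -1/504843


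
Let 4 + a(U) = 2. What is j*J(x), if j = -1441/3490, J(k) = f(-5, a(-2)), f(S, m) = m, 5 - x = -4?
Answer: 1441/1745 ≈ 0.82579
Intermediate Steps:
x = 9 (x = 5 - 1*(-4) = 5 + 4 = 9)
a(U) = -2 (a(U) = -4 + 2 = -2)
J(k) = -2
j = -1441/3490 (j = -1441*1/3490 = -1441/3490 ≈ -0.41289)
j*J(x) = -1441/3490*(-2) = 1441/1745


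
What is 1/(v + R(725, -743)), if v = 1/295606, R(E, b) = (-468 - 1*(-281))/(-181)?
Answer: 53504686/55278503 ≈ 0.96791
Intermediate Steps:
R(E, b) = 187/181 (R(E, b) = (-468 + 281)*(-1/181) = -187*(-1/181) = 187/181)
v = 1/295606 ≈ 3.3829e-6
1/(v + R(725, -743)) = 1/(1/295606 + 187/181) = 1/(55278503/53504686) = 53504686/55278503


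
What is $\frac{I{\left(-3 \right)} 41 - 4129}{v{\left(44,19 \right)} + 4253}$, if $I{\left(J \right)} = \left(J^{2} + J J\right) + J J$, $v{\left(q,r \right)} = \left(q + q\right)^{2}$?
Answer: $- \frac{3022}{11997} \approx -0.2519$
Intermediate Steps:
$v{\left(q,r \right)} = 4 q^{2}$ ($v{\left(q,r \right)} = \left(2 q\right)^{2} = 4 q^{2}$)
$I{\left(J \right)} = 3 J^{2}$ ($I{\left(J \right)} = \left(J^{2} + J^{2}\right) + J^{2} = 2 J^{2} + J^{2} = 3 J^{2}$)
$\frac{I{\left(-3 \right)} 41 - 4129}{v{\left(44,19 \right)} + 4253} = \frac{3 \left(-3\right)^{2} \cdot 41 - 4129}{4 \cdot 44^{2} + 4253} = \frac{3 \cdot 9 \cdot 41 - 4129}{4 \cdot 1936 + 4253} = \frac{27 \cdot 41 - 4129}{7744 + 4253} = \frac{1107 - 4129}{11997} = \left(-3022\right) \frac{1}{11997} = - \frac{3022}{11997}$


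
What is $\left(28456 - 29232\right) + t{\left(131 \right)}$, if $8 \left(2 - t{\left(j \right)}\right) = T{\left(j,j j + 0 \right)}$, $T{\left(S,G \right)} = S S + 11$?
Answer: $- \frac{5841}{2} \approx -2920.5$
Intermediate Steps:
$T{\left(S,G \right)} = 11 + S^{2}$ ($T{\left(S,G \right)} = S^{2} + 11 = 11 + S^{2}$)
$t{\left(j \right)} = \frac{5}{8} - \frac{j^{2}}{8}$ ($t{\left(j \right)} = 2 - \frac{11 + j^{2}}{8} = 2 - \left(\frac{11}{8} + \frac{j^{2}}{8}\right) = \frac{5}{8} - \frac{j^{2}}{8}$)
$\left(28456 - 29232\right) + t{\left(131 \right)} = \left(28456 - 29232\right) + \left(\frac{5}{8} - \frac{131^{2}}{8}\right) = -776 + \left(\frac{5}{8} - \frac{17161}{8}\right) = -776 - \frac{4289}{2} = - \frac{5841}{2}$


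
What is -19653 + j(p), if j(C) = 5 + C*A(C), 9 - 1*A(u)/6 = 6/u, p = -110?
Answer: -25624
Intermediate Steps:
A(u) = 54 - 36/u
j(C) = 5 + C*(54 - 36/C)
-19653 + j(p) = -19653 + (-31 + 54*(-110)) = -19653 + (-31 - 5940) = -19653 - 5971 = -25624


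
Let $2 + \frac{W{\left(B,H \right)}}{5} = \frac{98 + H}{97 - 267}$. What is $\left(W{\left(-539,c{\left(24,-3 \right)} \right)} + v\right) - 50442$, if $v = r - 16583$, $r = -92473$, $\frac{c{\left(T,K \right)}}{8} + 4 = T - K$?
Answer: $- \frac{2711777}{17} \approx -1.5952 \cdot 10^{5}$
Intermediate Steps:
$c{\left(T,K \right)} = -32 - 8 K + 8 T$ ($c{\left(T,K \right)} = -32 + 8 \left(T - K\right) = -32 - \left(- 8 T + 8 K\right) = -32 - 8 K + 8 T$)
$v = -109056$ ($v = -92473 - 16583 = -109056$)
$W{\left(B,H \right)} = - \frac{219}{17} - \frac{H}{34}$ ($W{\left(B,H \right)} = -10 + 5 \frac{98 + H}{97 - 267} = -10 + 5 \frac{98 + H}{-170} = -10 + 5 \left(98 + H\right) \left(- \frac{1}{170}\right) = -10 + 5 \left(- \frac{49}{85} - \frac{H}{170}\right) = -10 - \left(\frac{49}{17} + \frac{H}{34}\right) = - \frac{219}{17} - \frac{H}{34}$)
$\left(W{\left(-539,c{\left(24,-3 \right)} \right)} + v\right) - 50442 = \left(\left(- \frac{219}{17} - \frac{-32 - -24 + 8 \cdot 24}{34}\right) - 109056\right) - 50442 = \left(\left(- \frac{219}{17} - \frac{-32 + 24 + 192}{34}\right) - 109056\right) - 50442 = \left(\left(- \frac{219}{17} - \frac{92}{17}\right) - 109056\right) - 50442 = \left(- \frac{311}{17} - 109056\right) - 50442 = - \frac{1854263}{17} - 50442 = - \frac{2711777}{17}$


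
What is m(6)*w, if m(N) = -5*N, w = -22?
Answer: 660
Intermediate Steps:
m(6)*w = -5*6*(-22) = -30*(-22) = 660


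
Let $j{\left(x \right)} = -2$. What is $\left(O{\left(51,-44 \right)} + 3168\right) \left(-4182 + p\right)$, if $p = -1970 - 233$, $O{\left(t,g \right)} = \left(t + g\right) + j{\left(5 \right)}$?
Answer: $-20259605$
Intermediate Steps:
$O{\left(t,g \right)} = -2 + g + t$ ($O{\left(t,g \right)} = \left(t + g\right) - 2 = \left(g + t\right) - 2 = -2 + g + t$)
$p = -2203$ ($p = -1970 - 233 = -2203$)
$\left(O{\left(51,-44 \right)} + 3168\right) \left(-4182 + p\right) = \left(\left(-2 - 44 + 51\right) + 3168\right) \left(-4182 - 2203\right) = \left(5 + 3168\right) \left(-6385\right) = 3173 \left(-6385\right) = -20259605$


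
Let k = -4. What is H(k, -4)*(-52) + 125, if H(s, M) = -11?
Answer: 697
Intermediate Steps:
H(k, -4)*(-52) + 125 = -11*(-52) + 125 = 572 + 125 = 697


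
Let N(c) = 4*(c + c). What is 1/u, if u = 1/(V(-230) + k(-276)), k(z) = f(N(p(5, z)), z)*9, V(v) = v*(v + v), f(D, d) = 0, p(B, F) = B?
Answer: 105800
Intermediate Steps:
N(c) = 8*c (N(c) = 4*(2*c) = 8*c)
V(v) = 2*v² (V(v) = v*(2*v) = 2*v²)
k(z) = 0 (k(z) = 0*9 = 0)
u = 1/105800 (u = 1/(2*(-230)² + 0) = 1/(2*52900 + 0) = 1/(105800 + 0) = 1/105800 ≈ 9.4518e-6)
1/u = 1/(1/105800) = 105800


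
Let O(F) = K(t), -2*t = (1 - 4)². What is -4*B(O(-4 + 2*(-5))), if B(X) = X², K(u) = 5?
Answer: -100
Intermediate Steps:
t = -9/2 (t = -(1 - 4)²/2 = -½*(-3)² = -½*9 = -9/2 ≈ -4.5000)
O(F) = 5
-4*B(O(-4 + 2*(-5))) = -4*5² = -4*25 = -100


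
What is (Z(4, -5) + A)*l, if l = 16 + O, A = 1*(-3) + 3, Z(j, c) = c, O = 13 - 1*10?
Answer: -95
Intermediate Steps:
O = 3 (O = 13 - 10 = 3)
A = 0 (A = -3 + 3 = 0)
l = 19 (l = 16 + 3 = 19)
(Z(4, -5) + A)*l = (-5 + 0)*19 = -5*19 = -95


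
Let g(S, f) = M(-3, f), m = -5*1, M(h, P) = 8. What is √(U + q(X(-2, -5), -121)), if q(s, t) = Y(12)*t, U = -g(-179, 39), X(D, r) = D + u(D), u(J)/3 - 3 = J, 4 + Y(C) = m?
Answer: √1081 ≈ 32.879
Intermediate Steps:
m = -5
Y(C) = -9 (Y(C) = -4 - 5 = -9)
u(J) = 9 + 3*J
g(S, f) = 8
X(D, r) = 9 + 4*D (X(D, r) = D + (9 + 3*D) = 9 + 4*D)
U = -8 (U = -1*8 = -8)
q(s, t) = -9*t
√(U + q(X(-2, -5), -121)) = √(-8 - 9*(-121)) = √(-8 + 1089) = √1081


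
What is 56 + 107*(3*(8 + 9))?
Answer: 5513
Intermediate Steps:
56 + 107*(3*(8 + 9)) = 56 + 107*(3*17) = 56 + 107*51 = 56 + 5457 = 5513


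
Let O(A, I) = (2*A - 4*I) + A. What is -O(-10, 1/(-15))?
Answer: 446/15 ≈ 29.733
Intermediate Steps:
O(A, I) = -4*I + 3*A (O(A, I) = (-4*I + 2*A) + A = -4*I + 3*A)
-O(-10, 1/(-15)) = -(-4/(-15) + 3*(-10)) = -(-4*(-1/15) - 30) = -(4/15 - 30) = -1*(-446/15) = 446/15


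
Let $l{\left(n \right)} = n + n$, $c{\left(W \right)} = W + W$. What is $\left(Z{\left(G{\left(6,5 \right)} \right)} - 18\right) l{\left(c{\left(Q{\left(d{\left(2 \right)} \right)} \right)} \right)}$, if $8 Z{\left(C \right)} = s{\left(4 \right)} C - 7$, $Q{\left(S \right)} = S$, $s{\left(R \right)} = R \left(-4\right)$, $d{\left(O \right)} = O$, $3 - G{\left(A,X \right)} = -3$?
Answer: $-247$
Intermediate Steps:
$G{\left(A,X \right)} = 6$ ($G{\left(A,X \right)} = 3 - -3 = 3 + 3 = 6$)
$s{\left(R \right)} = - 4 R$
$c{\left(W \right)} = 2 W$
$Z{\left(C \right)} = - \frac{7}{8} - 2 C$ ($Z{\left(C \right)} = \frac{\left(-4\right) 4 C - 7}{8} = \frac{- 16 C - 7}{8} = \frac{-7 - 16 C}{8} = - \frac{7}{8} - 2 C$)
$l{\left(n \right)} = 2 n$
$\left(Z{\left(G{\left(6,5 \right)} \right)} - 18\right) l{\left(c{\left(Q{\left(d{\left(2 \right)} \right)} \right)} \right)} = \left(\left(- \frac{7}{8} - 12\right) - 18\right) 2 \cdot 2 \cdot 2 = \left(\left(- \frac{7}{8} - 12\right) - 18\right) 2 \cdot 4 = \left(- \frac{103}{8} - 18\right) 8 = \left(- \frac{247}{8}\right) 8 = -247$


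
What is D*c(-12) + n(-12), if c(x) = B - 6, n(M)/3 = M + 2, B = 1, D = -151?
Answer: 725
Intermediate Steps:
n(M) = 6 + 3*M (n(M) = 3*(M + 2) = 3*(2 + M) = 6 + 3*M)
c(x) = -5 (c(x) = 1 - 6 = -5)
D*c(-12) + n(-12) = -151*(-5) + (6 + 3*(-12)) = 755 + (6 - 36) = 755 - 30 = 725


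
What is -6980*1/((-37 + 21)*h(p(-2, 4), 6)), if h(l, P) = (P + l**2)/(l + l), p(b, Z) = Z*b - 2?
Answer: -8725/106 ≈ -82.311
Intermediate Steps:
p(b, Z) = -2 + Z*b
h(l, P) = (P + l**2)/(2*l) (h(l, P) = (P + l**2)/((2*l)) = (P + l**2)*(1/(2*l)) = (P + l**2)/(2*l))
-6980*1/((-37 + 21)*h(p(-2, 4), 6)) = -6980*2*(-2 + 4*(-2))/((-37 + 21)*(6 + (-2 + 4*(-2))**2)) = -6980*(-(-2 - 8)/(8*(6 + (-2 - 8)**2))) = -6980*5/(4*(6 + (-10)**2)) = -6980*5/(4*(6 + 100)) = -6980/((-8*(-1)*106/10)) = -6980/((-16*(-53/10))) = -6980/424/5 = -6980*5/424 = -8725/106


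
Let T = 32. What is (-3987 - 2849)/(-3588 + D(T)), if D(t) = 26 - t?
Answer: 3418/1797 ≈ 1.9021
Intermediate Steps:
(-3987 - 2849)/(-3588 + D(T)) = (-3987 - 2849)/(-3588 + (26 - 1*32)) = -6836/(-3588 + (26 - 32)) = -6836/(-3588 - 6) = -6836/(-3594) = -6836*(-1/3594) = 3418/1797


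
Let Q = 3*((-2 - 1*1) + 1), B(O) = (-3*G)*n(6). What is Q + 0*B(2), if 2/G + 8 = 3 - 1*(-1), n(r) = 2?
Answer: -6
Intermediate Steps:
G = -1/2 (G = 2/(-8 + (3 - 1*(-1))) = 2/(-8 + (3 + 1)) = 2/(-8 + 4) = 2/(-4) = 2*(-1/4) = -1/2 ≈ -0.50000)
B(O) = 3 (B(O) = -3*(-1/2)*2 = (3/2)*2 = 3)
Q = -6 (Q = 3*((-2 - 1) + 1) = 3*(-3 + 1) = 3*(-2) = -6)
Q + 0*B(2) = -6 + 0*3 = -6 + 0 = -6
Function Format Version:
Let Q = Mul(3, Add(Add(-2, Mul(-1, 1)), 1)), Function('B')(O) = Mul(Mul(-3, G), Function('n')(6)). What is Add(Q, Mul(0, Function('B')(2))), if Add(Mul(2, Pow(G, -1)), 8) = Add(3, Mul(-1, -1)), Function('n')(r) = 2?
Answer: -6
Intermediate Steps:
G = Rational(-1, 2) (G = Mul(2, Pow(Add(-8, Add(3, Mul(-1, -1))), -1)) = Mul(2, Pow(Add(-8, Add(3, 1)), -1)) = Mul(2, Pow(Add(-8, 4), -1)) = Mul(2, Pow(-4, -1)) = Mul(2, Rational(-1, 4)) = Rational(-1, 2) ≈ -0.50000)
Function('B')(O) = 3 (Function('B')(O) = Mul(Mul(-3, Rational(-1, 2)), 2) = Mul(Rational(3, 2), 2) = 3)
Q = -6 (Q = Mul(3, Add(Add(-2, -1), 1)) = Mul(3, Add(-3, 1)) = Mul(3, -2) = -6)
Add(Q, Mul(0, Function('B')(2))) = Add(-6, Mul(0, 3)) = Add(-6, 0) = -6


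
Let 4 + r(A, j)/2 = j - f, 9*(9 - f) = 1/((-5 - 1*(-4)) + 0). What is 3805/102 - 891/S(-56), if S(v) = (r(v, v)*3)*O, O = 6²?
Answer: 9481987/253776 ≈ 37.364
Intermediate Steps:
f = 82/9 (f = 9 - 1/(9*((-5 - 1*(-4)) + 0)) = 9 - 1/(9*((-5 + 4) + 0)) = 9 - 1/(9*(-1 + 0)) = 9 - ⅑/(-1) = 9 - ⅑*(-1) = 9 + ⅑ = 82/9 ≈ 9.1111)
r(A, j) = -236/9 + 2*j (r(A, j) = -8 + 2*(j - 1*82/9) = -8 + 2*(j - 82/9) = -8 + 2*(-82/9 + j) = -8 + (-164/9 + 2*j) = -236/9 + 2*j)
O = 36
S(v) = -2832 + 216*v (S(v) = ((-236/9 + 2*v)*3)*36 = (-236/3 + 6*v)*36 = -2832 + 216*v)
3805/102 - 891/S(-56) = 3805/102 - 891/(-2832 + 216*(-56)) = 3805*(1/102) - 891/(-2832 - 12096) = 3805/102 - 891/(-14928) = 3805/102 - 891*(-1/14928) = 3805/102 + 297/4976 = 9481987/253776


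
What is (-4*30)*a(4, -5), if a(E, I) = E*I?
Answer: 2400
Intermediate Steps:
(-4*30)*a(4, -5) = (-4*30)*(4*(-5)) = -120*(-20) = 2400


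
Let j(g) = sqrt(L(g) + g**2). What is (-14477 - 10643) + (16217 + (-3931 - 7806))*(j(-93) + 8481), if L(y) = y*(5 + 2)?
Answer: 37969760 + 4480*sqrt(7998) ≈ 3.8370e+7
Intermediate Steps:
L(y) = 7*y (L(y) = y*7 = 7*y)
j(g) = sqrt(g**2 + 7*g) (j(g) = sqrt(7*g + g**2) = sqrt(g**2 + 7*g))
(-14477 - 10643) + (16217 + (-3931 - 7806))*(j(-93) + 8481) = (-14477 - 10643) + (16217 + (-3931 - 7806))*(sqrt(-93*(7 - 93)) + 8481) = -25120 + (16217 - 11737)*(sqrt(-93*(-86)) + 8481) = -25120 + 4480*(sqrt(7998) + 8481) = -25120 + 4480*(8481 + sqrt(7998)) = -25120 + (37994880 + 4480*sqrt(7998)) = 37969760 + 4480*sqrt(7998)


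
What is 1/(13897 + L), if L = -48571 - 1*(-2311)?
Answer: -1/32363 ≈ -3.0899e-5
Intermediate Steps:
L = -46260 (L = -48571 + 2311 = -46260)
1/(13897 + L) = 1/(13897 - 46260) = 1/(-32363) = -1/32363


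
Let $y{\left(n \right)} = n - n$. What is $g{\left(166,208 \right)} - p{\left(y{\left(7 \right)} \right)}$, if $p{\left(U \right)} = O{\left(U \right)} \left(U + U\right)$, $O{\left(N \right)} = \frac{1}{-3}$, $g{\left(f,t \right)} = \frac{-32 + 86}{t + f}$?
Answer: $\frac{27}{187} \approx 0.14439$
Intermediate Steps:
$g{\left(f,t \right)} = \frac{54}{f + t}$
$O{\left(N \right)} = - \frac{1}{3}$
$y{\left(n \right)} = 0$
$p{\left(U \right)} = - \frac{2 U}{3}$ ($p{\left(U \right)} = - \frac{U + U}{3} = - \frac{2 U}{3}$)
$g{\left(166,208 \right)} - p{\left(y{\left(7 \right)} \right)} = \frac{54}{166 + 208} - \left(- \frac{2}{3}\right) 0 = \frac{54}{374} - 0 = 54 \cdot \frac{1}{374} + 0 = \frac{27}{187} + 0 = \frac{27}{187}$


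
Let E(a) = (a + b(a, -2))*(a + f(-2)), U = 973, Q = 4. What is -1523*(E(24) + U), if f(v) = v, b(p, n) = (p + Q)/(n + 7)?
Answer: -12368283/5 ≈ -2.4737e+6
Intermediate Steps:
b(p, n) = (4 + p)/(7 + n) (b(p, n) = (p + 4)/(n + 7) = (4 + p)/(7 + n))
E(a) = (-2 + a)*(⅘ + 6*a/5) (E(a) = (a + (4 + a)/(7 - 2))*(a - 2) = (a + (4 + a)/5)*(-2 + a) = (a + (⅘ + a/5))*(-2 + a) = (⅘ + 6*a/5)*(-2 + a) = (-2 + a)*(⅘ + 6*a/5))
-1523*(E(24) + U) = -1523*((-8/5 - 8/5*24 + (6/5)*24²) + 973) = -1523*((-8/5 - 192/5 + (6/5)*576) + 973) = -1523*((-8/5 - 192/5 + 3456/5) + 973) = -1523*(3256/5 + 973) = -1523*8121/5 = -12368283/5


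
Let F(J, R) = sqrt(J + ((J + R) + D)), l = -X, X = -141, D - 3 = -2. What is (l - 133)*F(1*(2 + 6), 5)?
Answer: 8*sqrt(22) ≈ 37.523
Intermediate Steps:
D = 1 (D = 3 - 2 = 1)
l = 141 (l = -1*(-141) = 141)
F(J, R) = sqrt(1 + R + 2*J) (F(J, R) = sqrt(J + ((J + R) + 1)) = sqrt(J + (1 + J + R)) = sqrt(1 + R + 2*J))
(l - 133)*F(1*(2 + 6), 5) = (141 - 133)*sqrt(1 + 5 + 2*(1*(2 + 6))) = 8*sqrt(1 + 5 + 2*(1*8)) = 8*sqrt(1 + 5 + 2*8) = 8*sqrt(1 + 5 + 16) = 8*sqrt(22)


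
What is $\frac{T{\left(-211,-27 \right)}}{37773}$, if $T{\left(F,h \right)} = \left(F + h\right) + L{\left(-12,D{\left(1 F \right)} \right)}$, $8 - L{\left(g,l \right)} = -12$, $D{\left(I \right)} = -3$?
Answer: $- \frac{218}{37773} \approx -0.0057713$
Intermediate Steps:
$L{\left(g,l \right)} = 20$ ($L{\left(g,l \right)} = 8 - -12 = 8 + 12 = 20$)
$T{\left(F,h \right)} = 20 + F + h$ ($T{\left(F,h \right)} = \left(F + h\right) + 20 = 20 + F + h$)
$\frac{T{\left(-211,-27 \right)}}{37773} = \frac{20 - 211 - 27}{37773} = \left(-218\right) \frac{1}{37773} = - \frac{218}{37773}$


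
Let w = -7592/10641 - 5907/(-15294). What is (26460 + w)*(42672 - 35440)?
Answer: 5190332316813088/27123909 ≈ 1.9136e+8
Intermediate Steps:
w = -17751887/54247818 (w = -7592*1/10641 - 5907*(-1/15294) = -7592/10641 + 1969/5098 = -17751887/54247818 ≈ -0.32724)
(26460 + w)*(42672 - 35440) = (26460 - 17751887/54247818)*(42672 - 35440) = (1435379512393/54247818)*7232 = 5190332316813088/27123909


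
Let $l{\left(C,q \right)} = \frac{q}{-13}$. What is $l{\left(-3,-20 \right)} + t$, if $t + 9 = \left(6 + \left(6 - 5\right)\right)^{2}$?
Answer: $\frac{540}{13} \approx 41.538$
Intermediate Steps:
$l{\left(C,q \right)} = - \frac{q}{13}$ ($l{\left(C,q \right)} = q \left(- \frac{1}{13}\right) = - \frac{q}{13}$)
$t = 40$ ($t = -9 + \left(6 + \left(6 - 5\right)\right)^{2} = -9 + \left(6 + 1\right)^{2} = -9 + 7^{2} = -9 + 49 = 40$)
$l{\left(-3,-20 \right)} + t = \left(- \frac{1}{13}\right) \left(-20\right) + 40 = \frac{20}{13} + 40 = \frac{540}{13}$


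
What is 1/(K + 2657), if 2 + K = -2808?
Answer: -1/153 ≈ -0.0065359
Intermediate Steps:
K = -2810 (K = -2 - 2808 = -2810)
1/(K + 2657) = 1/(-2810 + 2657) = 1/(-153) = -1/153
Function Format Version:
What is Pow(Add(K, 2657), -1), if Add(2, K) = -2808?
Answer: Rational(-1, 153) ≈ -0.0065359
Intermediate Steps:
K = -2810 (K = Add(-2, -2808) = -2810)
Pow(Add(K, 2657), -1) = Pow(Add(-2810, 2657), -1) = Pow(-153, -1) = Rational(-1, 153)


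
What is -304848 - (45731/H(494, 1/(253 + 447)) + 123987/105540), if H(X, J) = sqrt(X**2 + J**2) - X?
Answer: -389430152079393969/35180 - 32011700*sqrt(119577640001) ≈ -2.2139e+13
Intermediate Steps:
H(X, J) = sqrt(J**2 + X**2) - X
-304848 - (45731/H(494, 1/(253 + 447)) + 123987/105540) = -304848 - (45731/(sqrt((1/(253 + 447))**2 + 494**2) - 1*494) + 123987/105540) = -304848 - (45731/(sqrt((1/700)**2 + 244036) - 494) + 123987*(1/105540)) = -304848 - (45731/(sqrt((1/700)**2 + 244036) - 494) + 41329/35180) = -304848 - (45731/(sqrt(1/490000 + 244036) - 494) + 41329/35180) = -304848 - (45731/(sqrt(119577640001/490000) - 494) + 41329/35180) = -304848 - (45731/(sqrt(119577640001)/700 - 494) + 41329/35180) = -304848 - (45731/(-494 + sqrt(119577640001)/700) + 41329/35180) = -304848 - (41329/35180 + 45731/(-494 + sqrt(119577640001)/700)) = -304848 + (-41329/35180 - 45731/(-494 + sqrt(119577640001)/700)) = -10724593969/35180 - 45731/(-494 + sqrt(119577640001)/700)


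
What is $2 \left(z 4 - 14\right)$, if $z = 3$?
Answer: $-4$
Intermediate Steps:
$2 \left(z 4 - 14\right) = 2 \left(3 \cdot 4 - 14\right) = 2 \left(12 - 14\right) = 2 \left(-2\right) = -4$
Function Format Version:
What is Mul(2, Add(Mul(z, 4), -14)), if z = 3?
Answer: -4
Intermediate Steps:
Mul(2, Add(Mul(z, 4), -14)) = Mul(2, Add(Mul(3, 4), -14)) = Mul(2, Add(12, -14)) = Mul(2, -2) = -4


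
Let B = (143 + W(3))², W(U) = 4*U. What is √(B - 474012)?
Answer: I*√449987 ≈ 670.81*I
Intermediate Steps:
B = 24025 (B = (143 + 4*3)² = (143 + 12)² = 155² = 24025)
√(B - 474012) = √(24025 - 474012) = √(-449987) = I*√449987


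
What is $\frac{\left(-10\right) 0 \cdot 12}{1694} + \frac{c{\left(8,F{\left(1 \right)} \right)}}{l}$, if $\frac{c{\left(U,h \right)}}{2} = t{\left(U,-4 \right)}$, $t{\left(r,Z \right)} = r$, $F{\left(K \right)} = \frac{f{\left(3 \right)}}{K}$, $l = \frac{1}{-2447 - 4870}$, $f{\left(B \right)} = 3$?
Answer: $-117072$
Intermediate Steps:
$l = - \frac{1}{7317}$ ($l = \frac{1}{-7317} = - \frac{1}{7317} \approx -0.00013667$)
$F{\left(K \right)} = \frac{3}{K}$
$c{\left(U,h \right)} = 2 U$
$\frac{\left(-10\right) 0 \cdot 12}{1694} + \frac{c{\left(8,F{\left(1 \right)} \right)}}{l} = \frac{\left(-10\right) 0 \cdot 12}{1694} + \frac{2 \cdot 8}{- \frac{1}{7317}} = 0 \cdot 12 \cdot \frac{1}{1694} + 16 \left(-7317\right) = 0 \cdot \frac{1}{1694} - 117072 = 0 - 117072 = -117072$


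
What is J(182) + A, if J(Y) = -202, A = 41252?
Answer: 41050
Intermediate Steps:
J(182) + A = -202 + 41252 = 41050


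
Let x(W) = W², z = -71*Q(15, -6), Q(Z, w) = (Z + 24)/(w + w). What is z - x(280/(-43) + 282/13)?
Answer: 371179/1249924 ≈ 0.29696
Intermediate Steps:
Q(Z, w) = (24 + Z)/(2*w) (Q(Z, w) = (24 + Z)/((2*w)) = (24 + Z)*(1/(2*w)) = (24 + Z)/(2*w))
z = 923/4 (z = -71*(24 + 15)/(2*(-6)) = -71*(-1)*39/(2*6) = -71*(-13/4) = 923/4 ≈ 230.75)
z - x(280/(-43) + 282/13) = 923/4 - (280/(-43) + 282/13)² = 923/4 - (280*(-1/43) + 282*(1/13))² = 923/4 - (-280/43 + 282/13)² = 923/4 - (8486/559)² = 923/4 - 1*72012196/312481 = 923/4 - 72012196/312481 = 371179/1249924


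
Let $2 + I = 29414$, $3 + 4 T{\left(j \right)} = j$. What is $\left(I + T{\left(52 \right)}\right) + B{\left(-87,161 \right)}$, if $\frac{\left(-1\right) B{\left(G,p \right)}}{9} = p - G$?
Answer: $\frac{108769}{4} \approx 27192.0$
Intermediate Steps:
$T{\left(j \right)} = - \frac{3}{4} + \frac{j}{4}$
$B{\left(G,p \right)} = - 9 p + 9 G$ ($B{\left(G,p \right)} = - 9 \left(p - G\right) = - 9 p + 9 G$)
$I = 29412$ ($I = -2 + 29414 = 29412$)
$\left(I + T{\left(52 \right)}\right) + B{\left(-87,161 \right)} = \left(29412 + \left(- \frac{3}{4} + \frac{1}{4} \cdot 52\right)\right) + \left(\left(-9\right) 161 + 9 \left(-87\right)\right) = \left(29412 + \left(- \frac{3}{4} + 13\right)\right) - 2232 = \left(29412 + \frac{49}{4}\right) - 2232 = \frac{117697}{4} - 2232 = \frac{108769}{4}$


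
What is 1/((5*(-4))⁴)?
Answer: 1/160000 ≈ 6.2500e-6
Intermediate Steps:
1/((5*(-4))⁴) = 1/((-20)⁴) = 1/160000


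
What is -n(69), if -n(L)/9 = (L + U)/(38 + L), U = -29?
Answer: 360/107 ≈ 3.3645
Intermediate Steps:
n(L) = -9*(-29 + L)/(38 + L) (n(L) = -9*(L - 29)/(38 + L) = -9*(-29 + L)/(38 + L))
-n(69) = -9*(29 - 1*69)/(38 + 69) = -9*(29 - 69)/107 = -9*(-40)/107 = -1*(-360/107) = 360/107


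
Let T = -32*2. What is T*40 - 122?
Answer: -2682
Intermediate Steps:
T = -64
T*40 - 122 = -64*40 - 122 = -2560 - 122 = -2682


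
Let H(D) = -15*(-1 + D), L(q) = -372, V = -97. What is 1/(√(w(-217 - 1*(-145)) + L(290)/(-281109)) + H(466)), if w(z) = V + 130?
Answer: -653578425/4558706422052 - √289759942069/4558706422052 ≈ -0.00014349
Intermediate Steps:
H(D) = 15 - 15*D
w(z) = 33 (w(z) = -97 + 130 = 33)
1/(√(w(-217 - 1*(-145)) + L(290)/(-281109)) + H(466)) = 1/(√(33 - 372/(-281109)) + (15 - 15*466)) = 1/(√(33 - 372*(-1/281109)) + (15 - 6990)) = 1/(√(33 + 124/93703) - 6975) = 1/(√(3092323/93703) - 6975) = 1/(√289759942069/93703 - 6975) = 1/(-6975 + √289759942069/93703)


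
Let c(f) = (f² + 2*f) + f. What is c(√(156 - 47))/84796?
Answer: 109/84796 + 3*√109/84796 ≈ 0.0016548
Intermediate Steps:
c(f) = f² + 3*f
c(√(156 - 47))/84796 = (√(156 - 47)*(3 + √(156 - 47)))/84796 = (√109*(3 + √109))*(1/84796) = √109*(3 + √109)/84796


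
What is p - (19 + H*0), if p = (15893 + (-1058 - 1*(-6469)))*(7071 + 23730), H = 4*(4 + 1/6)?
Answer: 656184485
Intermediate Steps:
H = 50/3 (H = 4*(4 + 1*(⅙)) = 4*(4 + ⅙) = 4*(25/6) = 50/3 ≈ 16.667)
p = 656184504 (p = (15893 + (-1058 + 6469))*30801 = (15893 + 5411)*30801 = 21304*30801 = 656184504)
p - (19 + H*0) = 656184504 - (19 + (50/3)*0) = 656184504 - (19 + 0) = 656184504 - 1*19 = 656184504 - 19 = 656184485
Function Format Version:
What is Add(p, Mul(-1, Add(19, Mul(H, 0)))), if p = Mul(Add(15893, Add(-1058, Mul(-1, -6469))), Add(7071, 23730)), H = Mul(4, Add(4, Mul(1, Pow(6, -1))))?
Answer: 656184485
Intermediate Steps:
H = Rational(50, 3) (H = Mul(4, Add(4, Mul(1, Rational(1, 6)))) = Mul(4, Add(4, Rational(1, 6))) = Mul(4, Rational(25, 6)) = Rational(50, 3) ≈ 16.667)
p = 656184504 (p = Mul(Add(15893, Add(-1058, 6469)), 30801) = Mul(Add(15893, 5411), 30801) = Mul(21304, 30801) = 656184504)
Add(p, Mul(-1, Add(19, Mul(H, 0)))) = Add(656184504, Mul(-1, Add(19, Mul(Rational(50, 3), 0)))) = Add(656184504, Mul(-1, Add(19, 0))) = Add(656184504, Mul(-1, 19)) = Add(656184504, -19) = 656184485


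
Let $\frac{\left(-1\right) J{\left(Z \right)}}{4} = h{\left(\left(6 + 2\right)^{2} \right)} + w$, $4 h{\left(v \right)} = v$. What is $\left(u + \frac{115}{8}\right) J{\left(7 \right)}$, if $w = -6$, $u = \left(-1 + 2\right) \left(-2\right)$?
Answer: $-495$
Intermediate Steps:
$h{\left(v \right)} = \frac{v}{4}$
$u = -2$ ($u = 1 \left(-2\right) = -2$)
$J{\left(Z \right)} = -40$ ($J{\left(Z \right)} = - 4 \left(\frac{\left(6 + 2\right)^{2}}{4} - 6\right) = - 4 \left(\frac{8^{2}}{4} - 6\right) = - 4 \left(\frac{1}{4} \cdot 64 - 6\right) = - 4 \left(16 - 6\right) = \left(-4\right) 10 = -40$)
$\left(u + \frac{115}{8}\right) J{\left(7 \right)} = \left(-2 + \frac{115}{8}\right) \left(-40\right) = \frac{99}{8} \left(-40\right) = -495$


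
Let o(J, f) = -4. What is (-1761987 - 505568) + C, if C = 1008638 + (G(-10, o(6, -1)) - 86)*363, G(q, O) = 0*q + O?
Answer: -1291587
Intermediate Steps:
G(q, O) = O (G(q, O) = 0 + O = O)
C = 975968 (C = 1008638 + (-4 - 86)*363 = 1008638 - 90*363 = 1008638 - 32670 = 975968)
(-1761987 - 505568) + C = (-1761987 - 505568) + 975968 = -2267555 + 975968 = -1291587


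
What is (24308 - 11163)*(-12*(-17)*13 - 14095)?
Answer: -150418235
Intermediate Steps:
(24308 - 11163)*(-12*(-17)*13 - 14095) = 13145*(204*13 - 14095) = 13145*(2652 - 14095) = 13145*(-11443) = -150418235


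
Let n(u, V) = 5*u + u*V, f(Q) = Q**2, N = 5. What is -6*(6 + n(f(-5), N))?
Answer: -1536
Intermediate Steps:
n(u, V) = 5*u + V*u
-6*(6 + n(f(-5), N)) = -6*(6 + (-5)**2*(5 + 5)) = -6*(6 + 25*10) = -6*(6 + 250) = -6*256 = -1536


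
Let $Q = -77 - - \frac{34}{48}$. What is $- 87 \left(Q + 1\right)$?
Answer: $\frac{52403}{8} \approx 6550.4$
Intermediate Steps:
$Q = - \frac{1831}{24}$ ($Q = -77 - \left(-34\right) \frac{1}{48} = -77 - - \frac{17}{24} = -77 + \frac{17}{24} = - \frac{1831}{24} \approx -76.292$)
$- 87 \left(Q + 1\right) = - 87 \left(- \frac{1831}{24} + 1\right) = \left(-87\right) \left(- \frac{1807}{24}\right) = \frac{52403}{8}$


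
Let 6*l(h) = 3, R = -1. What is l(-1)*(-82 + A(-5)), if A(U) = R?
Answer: -83/2 ≈ -41.500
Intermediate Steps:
A(U) = -1
l(h) = 1/2 (l(h) = (1/6)*3 = 1/2)
l(-1)*(-82 + A(-5)) = (-82 - 1)/2 = (1/2)*(-83) = -83/2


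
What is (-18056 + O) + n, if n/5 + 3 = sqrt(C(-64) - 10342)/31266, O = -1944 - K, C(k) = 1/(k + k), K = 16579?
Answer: -36594 + 65*I*sqrt(15666)/500256 ≈ -36594.0 + 0.016263*I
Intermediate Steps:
C(k) = 1/(2*k)
O = -18523 (O = -1944 - 1*16579 = -1944 - 16579 = -18523)
n = -15 + 65*I*sqrt(15666)/500256 (n = -15 + 5*(sqrt((1/2)/(-64) - 10342)/31266) = -15 + 5*(sqrt((1/2)*(-1/64) - 10342)*(1/31266)) = -15 + 5*(sqrt(-1/128 - 10342)*(1/31266)) = -15 + 5*(sqrt(-1323777/128)*(1/31266)) = -15 + 5*((13*I*sqrt(15666)/16)*(1/31266)) = -15 + 5*(13*I*sqrt(15666)/500256) = -15 + 65*I*sqrt(15666)/500256 ≈ -15.0 + 0.016263*I)
(-18056 + O) + n = (-18056 - 18523) + (-15 + 65*I*sqrt(15666)/500256) = -36579 + (-15 + 65*I*sqrt(15666)/500256) = -36594 + 65*I*sqrt(15666)/500256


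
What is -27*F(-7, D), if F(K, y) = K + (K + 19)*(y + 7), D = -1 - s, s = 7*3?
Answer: 5049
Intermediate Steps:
s = 21
D = -22 (D = -1 - 1*21 = -1 - 21 = -22)
F(K, y) = K + (7 + y)*(19 + K) (F(K, y) = K + (19 + K)*(7 + y) = K + (7 + y)*(19 + K))
-27*F(-7, D) = -27*(133 + 8*(-7) + 19*(-22) - 7*(-22)) = -27*(133 - 56 - 418 + 154) = -27*(-187) = 5049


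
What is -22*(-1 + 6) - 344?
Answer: -454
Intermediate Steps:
-22*(-1 + 6) - 344 = -22*5 - 344 = -110 - 344 = -454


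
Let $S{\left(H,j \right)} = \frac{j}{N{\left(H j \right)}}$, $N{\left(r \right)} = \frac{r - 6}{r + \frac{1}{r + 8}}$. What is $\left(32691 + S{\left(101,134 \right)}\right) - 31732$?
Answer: $\frac{100122154135}{91598088} \approx 1093.1$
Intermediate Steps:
$N{\left(r \right)} = \frac{-6 + r}{r + \frac{1}{8 + r}}$
$S{\left(H,j \right)} = \frac{j \left(1 + H^{2} j^{2} + 8 H j\right)}{-48 + H^{2} j^{2} + 2 H j}$ ($S{\left(H,j \right)} = \frac{j}{\frac{1}{1 + \left(H j\right)^{2} + 8 H j} \left(-48 + \left(H j\right)^{2} + 2 H j\right)} = \frac{j}{\frac{1}{1 + H^{2} j^{2} + 8 H j} \left(-48 + H^{2} j^{2} + 2 H j\right)} = j \frac{1 + H^{2} j^{2} + 8 H j}{-48 + H^{2} j^{2} + 2 H j} = \frac{j \left(1 + H^{2} j^{2} + 8 H j\right)}{-48 + H^{2} j^{2} + 2 H j}$)
$\left(32691 + S{\left(101,134 \right)}\right) - 31732 = \left(32691 + \frac{134 \left(1 + 101^{2} \cdot 134^{2} + 8 \cdot 101 \cdot 134\right)}{-48 + 101^{2} \cdot 134^{2} + 2 \cdot 101 \cdot 134}\right) - 31732 = \left(32691 + \frac{134 \left(1 + 10201 \cdot 17956 + 108272\right)}{-48 + 10201 \cdot 17956 + 27068}\right) - 31732 = \left(32691 + \frac{134 \left(1 + 183169156 + 108272\right)}{-48 + 183169156 + 27068}\right) - 31732 = \left(32691 + 134 \cdot \frac{1}{183196176} \cdot 183277429\right) - 31732 = \left(32691 + \frac{12279587743}{91598088}\right) - 31732 = \frac{3006712682551}{91598088} - 31732 = \frac{100122154135}{91598088}$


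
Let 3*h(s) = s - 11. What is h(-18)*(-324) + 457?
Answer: 3589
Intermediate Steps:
h(s) = -11/3 + s/3 (h(s) = (s - 11)/3 = (-11 + s)/3 = -11/3 + s/3)
h(-18)*(-324) + 457 = (-11/3 + (⅓)*(-18))*(-324) + 457 = (-11/3 - 6)*(-324) + 457 = -29/3*(-324) + 457 = 3132 + 457 = 3589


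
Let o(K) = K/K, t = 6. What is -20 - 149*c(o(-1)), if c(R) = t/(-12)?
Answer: 109/2 ≈ 54.500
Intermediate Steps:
o(K) = 1
c(R) = -½ (c(R) = 6/(-12) = 6*(-1/12) = -½)
-20 - 149*c(o(-1)) = -20 - 149*(-½) = -20 + 149/2 = 109/2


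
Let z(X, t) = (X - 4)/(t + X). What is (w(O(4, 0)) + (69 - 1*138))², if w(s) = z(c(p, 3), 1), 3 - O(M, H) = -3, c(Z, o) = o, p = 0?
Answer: 76729/16 ≈ 4795.6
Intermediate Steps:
O(M, H) = 6 (O(M, H) = 3 - 1*(-3) = 3 + 3 = 6)
z(X, t) = (-4 + X)/(X + t)
w(s) = -¼ (w(s) = (-4 + 3)/(3 + 1) = -1/4 = (¼)*(-1) = -¼)
(w(O(4, 0)) + (69 - 1*138))² = (-¼ + (69 - 1*138))² = (-¼ + (69 - 138))² = (-¼ - 69)² = (-277/4)² = 76729/16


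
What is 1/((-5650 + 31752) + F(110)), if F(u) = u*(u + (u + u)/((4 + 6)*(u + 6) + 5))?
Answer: 233/8905906 ≈ 2.6162e-5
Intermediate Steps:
F(u) = u*(u + 2*u/(65 + 10*u)) (F(u) = u*(u + (2*u)/(10*(6 + u) + 5)) = u*(u + (2*u)/((60 + 10*u) + 5)) = u*(u + (2*u)/(65 + 10*u)) = u*(u + 2*u/(65 + 10*u)))
1/((-5650 + 31752) + F(110)) = 1/((-5650 + 31752) + (⅕)*110²*(67 + 10*110)/(13 + 2*110)) = 1/(26102 + (⅕)*12100*(67 + 1100)/(13 + 220)) = 1/(26102 + (⅕)*12100*1167/233) = 1/(26102 + (⅕)*12100*(1/233)*1167) = 1/(26102 + 2824140/233) = 1/(8905906/233) = 233/8905906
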